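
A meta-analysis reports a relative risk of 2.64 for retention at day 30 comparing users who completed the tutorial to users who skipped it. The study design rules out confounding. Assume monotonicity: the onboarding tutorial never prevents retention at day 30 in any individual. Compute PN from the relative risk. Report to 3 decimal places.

Under exogeneity and monotonicity, PN = (RR − 1) / RR = 1 − 1/RR.
PN = (2.64 − 1) / 2.64 = 1.64 / 2.64 ≈ 0.6212

PN ≈ 0.621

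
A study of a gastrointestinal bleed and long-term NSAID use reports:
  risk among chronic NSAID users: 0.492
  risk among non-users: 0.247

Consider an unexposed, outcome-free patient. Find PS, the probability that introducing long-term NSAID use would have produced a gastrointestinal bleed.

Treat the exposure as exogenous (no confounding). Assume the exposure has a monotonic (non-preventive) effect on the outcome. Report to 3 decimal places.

PS ≈ 0.325

Let p₁ = 0.492, p₀ = 0.247.
Under exogeneity and monotonicity, PS = (p₁ − p₀) / (1 − p₀).
PS = (0.492 − 0.247) / (1 − 0.247) = 0.245 / 0.753 ≈ 0.3254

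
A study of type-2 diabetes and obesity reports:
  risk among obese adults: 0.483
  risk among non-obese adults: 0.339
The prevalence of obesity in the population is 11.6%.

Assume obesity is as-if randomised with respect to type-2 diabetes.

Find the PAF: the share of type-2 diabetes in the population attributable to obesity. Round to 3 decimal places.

Let p₁ = 0.483, p₀ = 0.339.
Overall risk P(Y=1) = π·p₁ + (1−π)·p₀ = 0.116×0.483 + 0.884×0.339 = 0.3557.
Under exogeneity, PAF = [P(Y=1) − p₀] / P(Y=1).
PAF = (0.3557 − 0.339) / 0.3557 ≈ 0.0470

PAF ≈ 0.047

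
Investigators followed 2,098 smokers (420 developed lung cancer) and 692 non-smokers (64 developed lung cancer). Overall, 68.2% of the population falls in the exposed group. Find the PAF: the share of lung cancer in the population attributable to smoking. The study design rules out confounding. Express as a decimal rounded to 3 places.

PAF ≈ 0.443

p₁ = P(outcome | exposed) = 420/2098 = 0.20019
p₀ = P(outcome | unexposed) = 64/692 = 0.092486
Overall risk P(Y=1) = π·p₁ + (1−π)·p₀ = 0.682×0.20019 + 0.318×0.092486 = 0.16594.
Under exogeneity, PAF = [P(Y=1) − p₀] / P(Y=1).
PAF = (0.16594 − 0.092486) / 0.16594 ≈ 0.4427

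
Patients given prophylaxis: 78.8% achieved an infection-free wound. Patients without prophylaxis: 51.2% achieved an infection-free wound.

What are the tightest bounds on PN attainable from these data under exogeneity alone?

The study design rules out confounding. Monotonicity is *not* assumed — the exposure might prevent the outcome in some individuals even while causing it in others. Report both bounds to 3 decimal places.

0.350 ≤ PN ≤ 0.619

p₁ = 0.788, p₀ = 0.512.
Under exogeneity alone the bounds on PN are max{0,(p₁−p₀)/p₁} ≤ PN ≤ min{1,(1−p₀)/p₁}.
  lower = (p₁ − p₀)/p₁ = 0.276 / 0.788 ≈ 0.3503
  upper = min{1, (1 − p₀)/p₁} = 0.488 / 0.788 ≈ 0.6193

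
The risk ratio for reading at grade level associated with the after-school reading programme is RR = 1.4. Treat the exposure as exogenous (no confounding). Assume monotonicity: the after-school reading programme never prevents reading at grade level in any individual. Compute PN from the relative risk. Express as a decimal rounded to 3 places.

Under exogeneity and monotonicity, PN = (RR − 1) / RR = 1 − 1/RR.
PN = (1.4 − 1) / 1.4 = 0.4 / 1.4 ≈ 0.2857

PN ≈ 0.286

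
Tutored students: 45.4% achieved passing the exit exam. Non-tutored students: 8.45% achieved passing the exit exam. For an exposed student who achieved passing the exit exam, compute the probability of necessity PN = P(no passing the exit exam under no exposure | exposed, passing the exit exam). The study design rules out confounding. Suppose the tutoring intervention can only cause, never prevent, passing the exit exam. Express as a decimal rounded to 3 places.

p₁ = 0.454, p₀ = 0.0845.
Under exogeneity and monotonicity, PN = (p₁ − p₀) / p₁.
PN = (0.454 − 0.0845) / 0.454 = 0.3695 / 0.454 ≈ 0.8139

PN ≈ 0.814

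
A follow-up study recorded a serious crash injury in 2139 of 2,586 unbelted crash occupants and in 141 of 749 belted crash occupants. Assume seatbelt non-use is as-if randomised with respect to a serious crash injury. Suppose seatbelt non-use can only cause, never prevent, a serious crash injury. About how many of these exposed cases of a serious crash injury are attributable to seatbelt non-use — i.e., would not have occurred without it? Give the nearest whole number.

p₁ = P(outcome | exposed) = 2139/2586 = 0.82715
p₀ = P(outcome | unexposed) = 141/749 = 0.18825
PN = (p₁ − p₀)/p₁ = (0.82715 − 0.18825) / 0.82715 ≈ 0.77241.
Attributable cases ≈ PN × (exposed cases) = 0.77241 × 2139 ≈ 1652.18.

about 1652 cases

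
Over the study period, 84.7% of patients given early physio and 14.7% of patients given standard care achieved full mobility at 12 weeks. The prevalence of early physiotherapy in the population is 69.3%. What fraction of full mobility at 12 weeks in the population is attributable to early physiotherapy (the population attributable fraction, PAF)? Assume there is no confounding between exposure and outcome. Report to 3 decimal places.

p₁ = 0.847, p₀ = 0.147.
Overall risk P(Y=1) = π·p₁ + (1−π)·p₀ = 0.693×0.847 + 0.307×0.147 = 0.6321.
Under exogeneity, PAF = [P(Y=1) − p₀] / P(Y=1).
PAF = (0.6321 − 0.147) / 0.6321 ≈ 0.7674

PAF ≈ 0.767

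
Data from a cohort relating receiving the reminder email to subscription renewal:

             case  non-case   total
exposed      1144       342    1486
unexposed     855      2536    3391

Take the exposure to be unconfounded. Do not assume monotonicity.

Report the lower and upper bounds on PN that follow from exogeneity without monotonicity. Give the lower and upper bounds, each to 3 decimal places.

0.672 ≤ PN ≤ 0.971

p₁ = P(outcome | exposed) = 1144/1486 = 0.76985
p₀ = P(outcome | unexposed) = 855/3391 = 0.25214
Under exogeneity alone the bounds on PN are max{0,(p₁−p₀)/p₁} ≤ PN ≤ min{1,(1−p₀)/p₁}.
  lower = (p₁ − p₀)/p₁ = 0.51771 / 0.76985 ≈ 0.6725
  upper = min{1, (1 − p₀)/p₁} = 0.74786 / 0.76985 ≈ 0.9714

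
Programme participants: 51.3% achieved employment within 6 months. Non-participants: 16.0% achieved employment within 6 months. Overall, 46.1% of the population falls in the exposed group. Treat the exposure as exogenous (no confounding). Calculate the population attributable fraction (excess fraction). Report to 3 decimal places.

p₁ = 0.513, p₀ = 0.16.
Overall risk P(Y=1) = π·p₁ + (1−π)·p₀ = 0.461×0.513 + 0.539×0.16 = 0.32273.
Under exogeneity, PAF = [P(Y=1) − p₀] / P(Y=1).
PAF = (0.32273 − 0.16) / 0.32273 ≈ 0.5042

PAF ≈ 0.504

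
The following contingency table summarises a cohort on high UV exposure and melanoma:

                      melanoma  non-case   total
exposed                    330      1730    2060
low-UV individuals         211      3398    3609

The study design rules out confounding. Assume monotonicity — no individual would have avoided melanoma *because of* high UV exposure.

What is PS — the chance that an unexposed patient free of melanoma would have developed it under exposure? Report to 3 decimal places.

PS ≈ 0.108

p₁ = P(outcome | exposed) = 330/2060 = 0.16019
p₀ = P(outcome | unexposed) = 211/3609 = 0.058465
Under exogeneity and monotonicity, PS = (p₁ − p₀)/(1 − p₀).
PS = (0.16019 − 0.058465) / 0.94154 ≈ 0.1080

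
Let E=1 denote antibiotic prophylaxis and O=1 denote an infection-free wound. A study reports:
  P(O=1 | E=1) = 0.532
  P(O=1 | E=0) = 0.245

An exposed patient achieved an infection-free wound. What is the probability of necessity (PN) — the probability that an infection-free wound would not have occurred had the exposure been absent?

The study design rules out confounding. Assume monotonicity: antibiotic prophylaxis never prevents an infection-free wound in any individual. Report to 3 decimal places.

Let p₁ = 0.532, p₀ = 0.245.
Under exogeneity and monotonicity, PN = (p₁ − p₀) / p₁.
PN = (0.532 − 0.245) / 0.532 = 0.287 / 0.532 ≈ 0.5395

PN ≈ 0.539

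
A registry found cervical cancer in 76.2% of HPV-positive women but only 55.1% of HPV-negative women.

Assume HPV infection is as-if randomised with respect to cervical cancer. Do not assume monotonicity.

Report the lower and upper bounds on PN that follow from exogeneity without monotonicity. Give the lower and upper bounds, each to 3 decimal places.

p₁ = 0.762, p₀ = 0.551.
Under exogeneity alone the bounds on PN are max{0,(p₁−p₀)/p₁} ≤ PN ≤ min{1,(1−p₀)/p₁}.
  lower = (p₁ − p₀)/p₁ = 0.211 / 0.762 ≈ 0.2769
  upper = min{1, (1 − p₀)/p₁} = 0.449 / 0.762 ≈ 0.5892

0.277 ≤ PN ≤ 0.589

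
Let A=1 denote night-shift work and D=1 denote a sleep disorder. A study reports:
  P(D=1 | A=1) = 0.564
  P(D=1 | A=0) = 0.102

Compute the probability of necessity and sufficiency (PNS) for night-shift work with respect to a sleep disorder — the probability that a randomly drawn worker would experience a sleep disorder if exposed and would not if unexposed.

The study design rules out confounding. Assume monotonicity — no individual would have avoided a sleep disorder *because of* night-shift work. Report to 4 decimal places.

Let p₁ = 0.564, p₀ = 0.102.
Under exogeneity and monotonicity, PNS = p₁ − p₀.
PNS = 0.564 − 0.102 = 0.462

PNS ≈ 0.4620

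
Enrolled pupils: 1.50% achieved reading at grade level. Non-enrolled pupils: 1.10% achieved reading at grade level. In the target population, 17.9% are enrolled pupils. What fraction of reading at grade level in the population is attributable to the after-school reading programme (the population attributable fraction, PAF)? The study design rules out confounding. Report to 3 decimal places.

PAF ≈ 0.061

p₁ = 0.015, p₀ = 0.011.
Overall risk P(Y=1) = π·p₁ + (1−π)·p₀ = 0.179×0.015 + 0.821×0.011 = 0.011716.
Under exogeneity, PAF = [P(Y=1) − p₀] / P(Y=1).
PAF = (0.011716 − 0.011) / 0.011716 ≈ 0.0611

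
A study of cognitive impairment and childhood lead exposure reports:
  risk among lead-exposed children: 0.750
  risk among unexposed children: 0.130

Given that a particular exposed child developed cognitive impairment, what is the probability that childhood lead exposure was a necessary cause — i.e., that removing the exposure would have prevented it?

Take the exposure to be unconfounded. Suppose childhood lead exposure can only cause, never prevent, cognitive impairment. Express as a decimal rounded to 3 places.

PN ≈ 0.827

Let p₁ = 0.75, p₀ = 0.13.
Under exogeneity and monotonicity, PN = (p₁ − p₀) / p₁.
PN = (0.75 − 0.13) / 0.75 = 0.62 / 0.75 ≈ 0.8267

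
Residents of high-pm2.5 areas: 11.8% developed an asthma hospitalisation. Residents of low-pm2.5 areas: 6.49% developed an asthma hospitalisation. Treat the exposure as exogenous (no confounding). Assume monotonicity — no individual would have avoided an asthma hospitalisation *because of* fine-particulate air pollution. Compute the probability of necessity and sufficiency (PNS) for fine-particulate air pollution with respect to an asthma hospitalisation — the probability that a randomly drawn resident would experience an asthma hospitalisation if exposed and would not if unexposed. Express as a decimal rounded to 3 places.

PNS ≈ 0.053

p₁ = 0.118, p₀ = 0.0649.
Under exogeneity and monotonicity, PNS = p₁ − p₀.
PNS = 0.118 − 0.0649 = 0.0531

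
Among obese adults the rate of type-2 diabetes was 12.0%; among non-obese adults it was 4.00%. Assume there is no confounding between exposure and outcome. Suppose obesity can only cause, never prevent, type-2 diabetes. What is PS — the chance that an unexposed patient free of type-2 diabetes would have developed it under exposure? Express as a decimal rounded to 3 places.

p₁ = 0.12, p₀ = 0.04.
Under exogeneity and monotonicity, PS = (p₁ − p₀) / (1 − p₀).
PS = (0.12 − 0.04) / (1 − 0.04) = 0.08 / 0.96 ≈ 0.0833

PS ≈ 0.083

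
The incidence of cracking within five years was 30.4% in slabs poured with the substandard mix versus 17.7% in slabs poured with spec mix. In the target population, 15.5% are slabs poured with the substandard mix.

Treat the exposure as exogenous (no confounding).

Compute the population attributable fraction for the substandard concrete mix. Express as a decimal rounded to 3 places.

PAF ≈ 0.100

p₁ = 0.304, p₀ = 0.177.
Overall risk P(Y=1) = π·p₁ + (1−π)·p₀ = 0.155×0.304 + 0.845×0.177 = 0.19668.
Under exogeneity, PAF = [P(Y=1) − p₀] / P(Y=1).
PAF = (0.19668 − 0.177) / 0.19668 ≈ 0.1001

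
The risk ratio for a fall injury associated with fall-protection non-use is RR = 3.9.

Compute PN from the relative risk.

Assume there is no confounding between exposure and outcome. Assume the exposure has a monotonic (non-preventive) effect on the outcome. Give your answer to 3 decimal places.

PN ≈ 0.744

Under exogeneity and monotonicity, PN = (RR − 1) / RR = 1 − 1/RR.
PN = (3.9 − 1) / 3.9 = 2.9 / 3.9 ≈ 0.7436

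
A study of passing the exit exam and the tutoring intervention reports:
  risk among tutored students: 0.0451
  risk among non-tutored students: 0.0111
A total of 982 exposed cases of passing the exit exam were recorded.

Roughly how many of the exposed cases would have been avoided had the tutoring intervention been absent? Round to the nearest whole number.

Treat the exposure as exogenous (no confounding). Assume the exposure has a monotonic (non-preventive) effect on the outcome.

about 740 cases

Let p₁ = 0.0451, p₀ = 0.0111.
PN = (p₁ − p₀)/p₁ = (0.0451 − 0.0111) / 0.0451 ≈ 0.75388.
Attributable cases ≈ PN × (exposed cases) = 0.75388 × 982 ≈ 740.31.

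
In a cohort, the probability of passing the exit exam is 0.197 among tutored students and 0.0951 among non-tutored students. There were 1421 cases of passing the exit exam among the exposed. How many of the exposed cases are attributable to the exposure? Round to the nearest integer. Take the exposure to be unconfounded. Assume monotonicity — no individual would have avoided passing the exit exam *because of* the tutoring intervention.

Let p₁ = 0.197, p₀ = 0.0951.
PN = (p₁ − p₀)/p₁ = (0.197 − 0.0951) / 0.197 ≈ 0.51726.
Attributable cases ≈ PN × (exposed cases) = 0.51726 × 1421 ≈ 735.02.

about 735 cases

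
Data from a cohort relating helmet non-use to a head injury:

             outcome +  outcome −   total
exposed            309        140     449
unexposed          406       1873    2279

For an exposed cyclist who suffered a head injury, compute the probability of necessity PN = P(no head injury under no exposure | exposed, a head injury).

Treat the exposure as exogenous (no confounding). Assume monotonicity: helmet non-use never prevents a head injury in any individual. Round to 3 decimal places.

p₁ = P(outcome | exposed) = 309/449 = 0.6882
p₀ = P(outcome | unexposed) = 406/2279 = 0.17815
Under exogeneity and monotonicity, PN = (p₁ − p₀)/p₁.
PN = (0.6882 − 0.17815) / 0.6882 ≈ 0.7411

PN ≈ 0.741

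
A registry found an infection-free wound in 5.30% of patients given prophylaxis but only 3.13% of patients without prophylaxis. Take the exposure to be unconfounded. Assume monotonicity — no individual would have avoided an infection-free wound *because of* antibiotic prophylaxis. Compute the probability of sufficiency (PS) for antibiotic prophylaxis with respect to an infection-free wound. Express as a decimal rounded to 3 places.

PS ≈ 0.022

p₁ = 0.053, p₀ = 0.0313.
Under exogeneity and monotonicity, PS = (p₁ − p₀) / (1 − p₀).
PS = (0.053 − 0.0313) / (1 − 0.0313) = 0.0217 / 0.9687 ≈ 0.0224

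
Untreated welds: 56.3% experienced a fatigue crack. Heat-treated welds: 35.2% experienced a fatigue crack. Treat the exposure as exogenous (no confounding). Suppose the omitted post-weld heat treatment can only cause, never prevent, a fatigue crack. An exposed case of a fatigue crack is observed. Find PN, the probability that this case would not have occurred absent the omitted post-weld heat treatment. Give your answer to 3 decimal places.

PN ≈ 0.375

p₁ = 0.563, p₀ = 0.352.
Under exogeneity and monotonicity, PN = (p₁ − p₀) / p₁.
PN = (0.563 − 0.352) / 0.563 = 0.211 / 0.563 ≈ 0.3748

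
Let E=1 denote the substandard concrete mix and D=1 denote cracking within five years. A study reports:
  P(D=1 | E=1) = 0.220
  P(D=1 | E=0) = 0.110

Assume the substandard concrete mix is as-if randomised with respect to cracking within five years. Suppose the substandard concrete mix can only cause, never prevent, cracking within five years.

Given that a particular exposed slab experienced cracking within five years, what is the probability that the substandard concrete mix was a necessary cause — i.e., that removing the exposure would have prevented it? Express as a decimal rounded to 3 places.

PN ≈ 0.500

Let p₁ = 0.22, p₀ = 0.11.
Under exogeneity and monotonicity, PN = (p₁ − p₀) / p₁.
PN = (0.22 − 0.11) / 0.22 = 0.11 / 0.22 ≈ 0.5000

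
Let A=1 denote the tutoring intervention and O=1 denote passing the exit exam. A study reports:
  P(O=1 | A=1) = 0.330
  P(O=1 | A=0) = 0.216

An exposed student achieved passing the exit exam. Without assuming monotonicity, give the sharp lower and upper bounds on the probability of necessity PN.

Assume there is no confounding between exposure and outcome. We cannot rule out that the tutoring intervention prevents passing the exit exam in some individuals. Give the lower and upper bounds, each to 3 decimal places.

0.345 ≤ PN ≤ 1.000

Let p₁ = 0.33, p₀ = 0.216.
Under exogeneity alone the bounds on PN are max{0,(p₁−p₀)/p₁} ≤ PN ≤ min{1,(1−p₀)/p₁}.
  lower = (p₁ − p₀)/p₁ = 0.114 / 0.33 ≈ 0.3455
  upper = min{1, (1 − p₀)/p₁} = 0.784 / 0.33 ≈ 2.3758 → capped at 1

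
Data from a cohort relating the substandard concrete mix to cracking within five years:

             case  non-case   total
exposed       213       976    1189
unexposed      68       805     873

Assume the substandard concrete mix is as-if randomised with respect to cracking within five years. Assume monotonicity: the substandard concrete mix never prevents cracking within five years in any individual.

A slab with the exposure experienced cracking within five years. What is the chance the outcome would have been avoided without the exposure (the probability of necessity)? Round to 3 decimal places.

PN ≈ 0.565

p₁ = P(outcome | exposed) = 213/1189 = 0.17914
p₀ = P(outcome | unexposed) = 68/873 = 0.077892
Under exogeneity and monotonicity, PN = (p₁ − p₀)/p₁.
PN = (0.17914 − 0.077892) / 0.17914 ≈ 0.5652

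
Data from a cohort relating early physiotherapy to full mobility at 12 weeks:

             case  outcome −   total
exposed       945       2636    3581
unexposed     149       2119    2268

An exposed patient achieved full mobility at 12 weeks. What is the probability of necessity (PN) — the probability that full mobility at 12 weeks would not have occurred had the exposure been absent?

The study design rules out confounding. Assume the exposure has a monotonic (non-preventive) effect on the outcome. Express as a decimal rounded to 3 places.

p₁ = P(outcome | exposed) = 945/3581 = 0.26389
p₀ = P(outcome | unexposed) = 149/2268 = 0.065697
Under exogeneity and monotonicity, PN = (p₁ − p₀)/p₁.
PN = (0.26389 − 0.065697) / 0.26389 ≈ 0.7510

PN ≈ 0.751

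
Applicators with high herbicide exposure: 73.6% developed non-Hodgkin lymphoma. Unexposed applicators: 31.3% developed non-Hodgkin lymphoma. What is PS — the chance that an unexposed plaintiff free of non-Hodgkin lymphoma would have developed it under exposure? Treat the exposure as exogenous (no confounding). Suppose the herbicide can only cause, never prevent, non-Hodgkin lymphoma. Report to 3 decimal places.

p₁ = 0.736, p₀ = 0.313.
Under exogeneity and monotonicity, PS = (p₁ − p₀) / (1 − p₀).
PS = (0.736 − 0.313) / (1 − 0.313) = 0.423 / 0.687 ≈ 0.6157

PS ≈ 0.616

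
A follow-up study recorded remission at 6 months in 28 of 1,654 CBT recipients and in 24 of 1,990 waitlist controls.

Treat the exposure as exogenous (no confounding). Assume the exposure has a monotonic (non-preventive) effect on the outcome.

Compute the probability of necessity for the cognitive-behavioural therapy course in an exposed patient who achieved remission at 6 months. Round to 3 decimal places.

p₁ = P(outcome | exposed) = 28/1654 = 0.016929
p₀ = P(outcome | unexposed) = 24/1990 = 0.01206
Under exogeneity and monotonicity, PN = (p₁ − p₀) / p₁.
PN = (0.016929 − 0.01206) / 0.016929 = 0.0048684 / 0.016929 ≈ 0.2876

PN ≈ 0.288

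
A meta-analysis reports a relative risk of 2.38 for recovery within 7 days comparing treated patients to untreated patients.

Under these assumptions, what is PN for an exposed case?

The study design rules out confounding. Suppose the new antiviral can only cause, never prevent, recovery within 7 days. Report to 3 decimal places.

PN ≈ 0.580

Under exogeneity and monotonicity, PN = (RR − 1) / RR = 1 − 1/RR.
PN = (2.38 − 1) / 2.38 = 1.38 / 2.38 ≈ 0.5798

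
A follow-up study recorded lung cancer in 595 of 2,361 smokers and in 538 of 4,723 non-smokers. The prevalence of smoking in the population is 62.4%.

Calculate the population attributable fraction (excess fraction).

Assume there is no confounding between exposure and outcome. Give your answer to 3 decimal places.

PAF ≈ 0.431

p₁ = P(outcome | exposed) = 595/2361 = 0.25201
p₀ = P(outcome | unexposed) = 538/4723 = 0.11391
Overall risk P(Y=1) = π·p₁ + (1−π)·p₀ = 0.624×0.25201 + 0.376×0.11391 = 0.20009.
Under exogeneity, PAF = [P(Y=1) − p₀] / P(Y=1).
PAF = (0.20009 − 0.11391) / 0.20009 ≈ 0.4307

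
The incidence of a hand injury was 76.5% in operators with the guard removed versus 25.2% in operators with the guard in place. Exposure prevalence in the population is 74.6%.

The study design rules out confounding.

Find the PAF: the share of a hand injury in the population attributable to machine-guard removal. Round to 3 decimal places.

p₁ = 0.765, p₀ = 0.252.
Overall risk P(Y=1) = π·p₁ + (1−π)·p₀ = 0.746×0.765 + 0.254×0.252 = 0.6347.
Under exogeneity, PAF = [P(Y=1) − p₀] / P(Y=1).
PAF = (0.6347 − 0.252) / 0.6347 ≈ 0.6030

PAF ≈ 0.603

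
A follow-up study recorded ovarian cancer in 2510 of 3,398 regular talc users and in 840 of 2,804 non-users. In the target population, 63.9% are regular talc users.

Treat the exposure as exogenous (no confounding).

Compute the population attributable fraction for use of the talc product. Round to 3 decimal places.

p₁ = P(outcome | exposed) = 2510/3398 = 0.73867
p₀ = P(outcome | unexposed) = 840/2804 = 0.29957
Overall risk P(Y=1) = π·p₁ + (1−π)·p₀ = 0.639×0.73867 + 0.361×0.29957 = 0.58016.
Under exogeneity, PAF = [P(Y=1) − p₀] / P(Y=1).
PAF = (0.58016 − 0.29957) / 0.58016 ≈ 0.4836

PAF ≈ 0.484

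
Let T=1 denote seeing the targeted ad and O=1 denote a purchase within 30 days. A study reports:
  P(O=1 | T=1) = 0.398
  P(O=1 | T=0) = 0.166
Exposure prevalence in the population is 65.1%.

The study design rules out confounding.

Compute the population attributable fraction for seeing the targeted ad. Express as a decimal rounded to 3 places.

Let p₁ = 0.398, p₀ = 0.166.
Overall risk P(Y=1) = π·p₁ + (1−π)·p₀ = 0.651×0.398 + 0.349×0.166 = 0.31703.
Under exogeneity, PAF = [P(Y=1) − p₀] / P(Y=1).
PAF = (0.31703 − 0.166) / 0.31703 ≈ 0.4764

PAF ≈ 0.476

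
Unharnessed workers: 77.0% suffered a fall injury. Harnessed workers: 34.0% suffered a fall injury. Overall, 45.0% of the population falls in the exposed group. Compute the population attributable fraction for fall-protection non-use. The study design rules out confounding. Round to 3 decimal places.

PAF ≈ 0.363

p₁ = 0.77, p₀ = 0.34.
Overall risk P(Y=1) = π·p₁ + (1−π)·p₀ = 0.45×0.77 + 0.55×0.34 = 0.5335.
Under exogeneity, PAF = [P(Y=1) − p₀] / P(Y=1).
PAF = (0.5335 − 0.34) / 0.5335 ≈ 0.3627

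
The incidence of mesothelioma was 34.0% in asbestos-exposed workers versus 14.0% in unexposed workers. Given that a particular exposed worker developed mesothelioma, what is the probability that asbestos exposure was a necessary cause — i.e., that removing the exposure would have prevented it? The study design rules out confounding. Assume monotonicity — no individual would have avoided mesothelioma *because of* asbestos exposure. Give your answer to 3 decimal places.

PN ≈ 0.588

p₁ = 0.34, p₀ = 0.14.
Under exogeneity and monotonicity, PN = (p₁ − p₀) / p₁.
PN = (0.34 − 0.14) / 0.34 = 0.2 / 0.34 ≈ 0.5882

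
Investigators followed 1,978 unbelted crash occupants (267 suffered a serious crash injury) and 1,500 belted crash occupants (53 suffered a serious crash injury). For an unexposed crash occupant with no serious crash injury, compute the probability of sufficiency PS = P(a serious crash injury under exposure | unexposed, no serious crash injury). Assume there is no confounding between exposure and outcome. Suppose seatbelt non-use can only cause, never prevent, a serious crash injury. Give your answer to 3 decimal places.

p₁ = P(outcome | exposed) = 267/1978 = 0.13498
p₀ = P(outcome | unexposed) = 53/1500 = 0.035333
Under exogeneity and monotonicity, PS = (p₁ − p₀) / (1 − p₀).
PS = (0.13498 − 0.035333) / (1 − 0.035333) = 0.099651 / 0.96467 ≈ 0.1033

PS ≈ 0.103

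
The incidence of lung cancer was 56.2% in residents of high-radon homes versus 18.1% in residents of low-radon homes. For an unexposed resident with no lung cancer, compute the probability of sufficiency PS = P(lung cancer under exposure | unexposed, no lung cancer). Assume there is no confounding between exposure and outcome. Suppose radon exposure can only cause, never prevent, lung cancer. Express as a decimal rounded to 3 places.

PS ≈ 0.465

p₁ = 0.562, p₀ = 0.181.
Under exogeneity and monotonicity, PS = (p₁ − p₀) / (1 − p₀).
PS = (0.562 − 0.181) / (1 − 0.181) = 0.381 / 0.819 ≈ 0.4652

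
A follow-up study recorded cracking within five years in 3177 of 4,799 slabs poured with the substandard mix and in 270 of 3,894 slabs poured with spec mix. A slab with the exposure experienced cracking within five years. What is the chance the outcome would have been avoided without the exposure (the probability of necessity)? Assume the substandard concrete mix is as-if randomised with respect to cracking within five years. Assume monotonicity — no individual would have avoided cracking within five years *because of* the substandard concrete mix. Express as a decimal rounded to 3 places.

PN ≈ 0.895

p₁ = P(outcome | exposed) = 3177/4799 = 0.66201
p₀ = P(outcome | unexposed) = 270/3894 = 0.069337
Under exogeneity and monotonicity, PN = (p₁ − p₀) / p₁.
PN = (0.66201 − 0.069337) / 0.66201 = 0.59268 / 0.66201 ≈ 0.8953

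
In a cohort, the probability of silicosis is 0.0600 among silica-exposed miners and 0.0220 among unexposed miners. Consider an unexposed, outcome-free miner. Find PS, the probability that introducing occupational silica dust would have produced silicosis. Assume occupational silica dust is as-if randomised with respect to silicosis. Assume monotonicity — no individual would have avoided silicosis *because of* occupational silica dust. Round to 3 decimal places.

PS ≈ 0.039

Let p₁ = 0.06, p₀ = 0.022.
Under exogeneity and monotonicity, PS = (p₁ − p₀) / (1 − p₀).
PS = (0.06 − 0.022) / (1 − 0.022) = 0.038 / 0.978 ≈ 0.0389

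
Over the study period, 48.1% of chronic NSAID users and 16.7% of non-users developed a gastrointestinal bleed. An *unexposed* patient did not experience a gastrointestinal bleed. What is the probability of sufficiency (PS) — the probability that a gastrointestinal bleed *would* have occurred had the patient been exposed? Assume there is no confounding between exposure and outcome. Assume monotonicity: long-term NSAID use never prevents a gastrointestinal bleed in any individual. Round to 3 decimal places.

p₁ = 0.481, p₀ = 0.167.
Under exogeneity and monotonicity, PS = (p₁ − p₀) / (1 − p₀).
PS = (0.481 − 0.167) / (1 − 0.167) = 0.314 / 0.833 ≈ 0.3770

PS ≈ 0.377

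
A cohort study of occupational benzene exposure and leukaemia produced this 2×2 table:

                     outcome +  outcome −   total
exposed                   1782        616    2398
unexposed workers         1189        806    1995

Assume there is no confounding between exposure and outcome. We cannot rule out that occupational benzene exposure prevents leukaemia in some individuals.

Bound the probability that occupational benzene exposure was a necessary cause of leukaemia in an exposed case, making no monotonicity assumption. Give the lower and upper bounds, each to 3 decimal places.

0.198 ≤ PN ≤ 0.544

p₁ = P(outcome | exposed) = 1782/2398 = 0.74312
p₀ = P(outcome | unexposed) = 1189/1995 = 0.59599
Under exogeneity alone the bounds on PN are max{0,(p₁−p₀)/p₁} ≤ PN ≤ min{1,(1−p₀)/p₁}.
  lower = (p₁ − p₀)/p₁ = 0.14713 / 0.74312 ≈ 0.1980
  upper = min{1, (1 − p₀)/p₁} = 0.40401 / 0.74312 ≈ 0.5437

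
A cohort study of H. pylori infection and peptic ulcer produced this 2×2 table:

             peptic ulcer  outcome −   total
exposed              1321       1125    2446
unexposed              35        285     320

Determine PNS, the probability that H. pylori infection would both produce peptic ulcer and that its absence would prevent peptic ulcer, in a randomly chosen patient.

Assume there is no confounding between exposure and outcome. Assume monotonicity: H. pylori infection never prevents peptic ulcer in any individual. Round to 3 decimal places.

p₁ = P(outcome | exposed) = 1321/2446 = 0.54007
p₀ = P(outcome | unexposed) = 35/320 = 0.10938
Under exogeneity and monotonicity, PNS = p₁ − p₀.
PNS = 0.54007 − 0.10938 = 0.43069

PNS ≈ 0.431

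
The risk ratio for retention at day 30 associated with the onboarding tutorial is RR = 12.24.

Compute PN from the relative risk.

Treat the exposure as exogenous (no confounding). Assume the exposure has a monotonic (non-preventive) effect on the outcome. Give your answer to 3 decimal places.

Under exogeneity and monotonicity, PN = (RR − 1) / RR = 1 − 1/RR.
PN = (12.24 − 1) / 12.24 = 11.24 / 12.24 ≈ 0.9183

PN ≈ 0.918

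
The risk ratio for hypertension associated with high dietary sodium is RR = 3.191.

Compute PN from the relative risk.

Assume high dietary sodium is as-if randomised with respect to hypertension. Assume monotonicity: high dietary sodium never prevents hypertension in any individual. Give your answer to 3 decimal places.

Under exogeneity and monotonicity, PN = (RR − 1) / RR = 1 − 1/RR.
PN = (3.191 − 1) / 3.191 = 2.191 / 3.191 ≈ 0.6866

PN ≈ 0.687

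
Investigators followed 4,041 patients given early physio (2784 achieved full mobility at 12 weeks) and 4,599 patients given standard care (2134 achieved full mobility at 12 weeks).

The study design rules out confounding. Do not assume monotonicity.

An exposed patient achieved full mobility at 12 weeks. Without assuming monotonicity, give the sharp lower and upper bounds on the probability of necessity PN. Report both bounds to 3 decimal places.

0.326 ≤ PN ≤ 0.778

p₁ = P(outcome | exposed) = 2784/4041 = 0.68894
p₀ = P(outcome | unexposed) = 2134/4599 = 0.46401
Under exogeneity alone the bounds on PN are max{0,(p₁−p₀)/p₁} ≤ PN ≤ min{1,(1−p₀)/p₁}.
  lower = (p₁ − p₀)/p₁ = 0.22492 / 0.68894 ≈ 0.3265
  upper = min{1, (1 − p₀)/p₁} = 0.53599 / 0.68894 ≈ 0.7780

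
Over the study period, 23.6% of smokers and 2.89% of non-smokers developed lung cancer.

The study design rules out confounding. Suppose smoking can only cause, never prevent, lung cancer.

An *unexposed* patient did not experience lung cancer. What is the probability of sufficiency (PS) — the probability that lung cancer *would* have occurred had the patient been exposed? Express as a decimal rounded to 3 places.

p₁ = 0.236, p₀ = 0.0289.
Under exogeneity and monotonicity, PS = (p₁ − p₀) / (1 − p₀).
PS = (0.236 − 0.0289) / (1 − 0.0289) = 0.2071 / 0.9711 ≈ 0.2133

PS ≈ 0.213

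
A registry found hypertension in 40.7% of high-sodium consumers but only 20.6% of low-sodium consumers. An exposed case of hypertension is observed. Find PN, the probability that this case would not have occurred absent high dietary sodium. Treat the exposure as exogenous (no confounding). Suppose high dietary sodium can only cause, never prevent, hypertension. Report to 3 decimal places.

PN ≈ 0.494

p₁ = 0.407, p₀ = 0.206.
Under exogeneity and monotonicity, PN = (p₁ − p₀) / p₁.
PN = (0.407 − 0.206) / 0.407 = 0.201 / 0.407 ≈ 0.4939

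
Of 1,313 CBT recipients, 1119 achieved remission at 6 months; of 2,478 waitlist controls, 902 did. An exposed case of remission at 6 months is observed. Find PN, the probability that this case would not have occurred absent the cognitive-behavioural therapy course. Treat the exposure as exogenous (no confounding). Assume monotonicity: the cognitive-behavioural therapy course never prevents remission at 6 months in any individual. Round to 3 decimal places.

PN ≈ 0.573

p₁ = P(outcome | exposed) = 1119/1313 = 0.85225
p₀ = P(outcome | unexposed) = 902/2478 = 0.364
Under exogeneity and monotonicity, PN = (p₁ − p₀) / p₁.
PN = (0.85225 − 0.364) / 0.85225 = 0.48824 / 0.85225 ≈ 0.5729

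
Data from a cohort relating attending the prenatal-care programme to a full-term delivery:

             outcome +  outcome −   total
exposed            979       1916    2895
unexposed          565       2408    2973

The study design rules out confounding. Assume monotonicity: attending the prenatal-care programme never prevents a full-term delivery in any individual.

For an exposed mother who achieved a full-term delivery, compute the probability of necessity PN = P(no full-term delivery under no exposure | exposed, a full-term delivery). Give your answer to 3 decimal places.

PN ≈ 0.438

p₁ = P(outcome | exposed) = 979/2895 = 0.33817
p₀ = P(outcome | unexposed) = 565/2973 = 0.19004
Under exogeneity and monotonicity, PN = (p₁ − p₀)/p₁.
PN = (0.33817 − 0.19004) / 0.33817 ≈ 0.4380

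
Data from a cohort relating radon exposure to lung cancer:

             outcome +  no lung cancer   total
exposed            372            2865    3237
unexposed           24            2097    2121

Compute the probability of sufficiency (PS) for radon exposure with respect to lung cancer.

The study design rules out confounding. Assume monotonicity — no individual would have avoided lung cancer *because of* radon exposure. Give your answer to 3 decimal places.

PS ≈ 0.105

p₁ = P(outcome | exposed) = 372/3237 = 0.11492
p₀ = P(outcome | unexposed) = 24/2121 = 0.011315
Under exogeneity and monotonicity, PS = (p₁ − p₀) / (1 − p₀).
PS = (0.11492 − 0.011315) / (1 − 0.011315) = 0.10361 / 0.98868 ≈ 0.1048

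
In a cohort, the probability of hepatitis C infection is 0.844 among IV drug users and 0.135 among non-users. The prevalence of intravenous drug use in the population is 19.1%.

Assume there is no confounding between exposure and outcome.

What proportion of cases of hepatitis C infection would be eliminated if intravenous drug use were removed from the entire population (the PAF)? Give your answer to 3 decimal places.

PAF ≈ 0.501

Let p₁ = 0.844, p₀ = 0.135.
Overall risk P(Y=1) = π·p₁ + (1−π)·p₀ = 0.191×0.844 + 0.809×0.135 = 0.27042.
Under exogeneity, PAF = [P(Y=1) − p₀] / P(Y=1).
PAF = (0.27042 − 0.135) / 0.27042 ≈ 0.5008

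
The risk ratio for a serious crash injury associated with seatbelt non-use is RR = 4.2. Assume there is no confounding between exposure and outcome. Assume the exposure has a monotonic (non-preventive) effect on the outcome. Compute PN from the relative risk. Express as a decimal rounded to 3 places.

PN ≈ 0.762

Under exogeneity and monotonicity, PN = (RR − 1) / RR = 1 − 1/RR.
PN = (4.2 − 1) / 4.2 = 3.2 / 4.2 ≈ 0.7619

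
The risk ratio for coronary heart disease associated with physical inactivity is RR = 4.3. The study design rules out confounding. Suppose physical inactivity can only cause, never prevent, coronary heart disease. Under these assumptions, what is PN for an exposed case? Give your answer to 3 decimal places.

PN ≈ 0.767

Under exogeneity and monotonicity, PN = (RR − 1) / RR = 1 − 1/RR.
PN = (4.3 − 1) / 4.3 = 3.3 / 4.3 ≈ 0.7674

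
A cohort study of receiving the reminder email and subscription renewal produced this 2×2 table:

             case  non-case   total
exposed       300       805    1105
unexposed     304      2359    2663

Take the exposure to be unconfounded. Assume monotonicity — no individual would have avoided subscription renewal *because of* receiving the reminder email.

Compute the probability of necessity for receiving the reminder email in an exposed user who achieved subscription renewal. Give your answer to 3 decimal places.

p₁ = P(outcome | exposed) = 300/1105 = 0.27149
p₀ = P(outcome | unexposed) = 304/2663 = 0.11416
Under exogeneity and monotonicity, PN = (p₁ − p₀)/p₁.
PN = (0.27149 − 0.11416) / 0.27149 ≈ 0.5795

PN ≈ 0.580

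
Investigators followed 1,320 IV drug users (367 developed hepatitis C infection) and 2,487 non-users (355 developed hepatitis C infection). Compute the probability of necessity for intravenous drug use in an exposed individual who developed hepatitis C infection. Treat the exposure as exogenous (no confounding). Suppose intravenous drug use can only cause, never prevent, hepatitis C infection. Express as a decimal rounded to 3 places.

PN ≈ 0.487

p₁ = P(outcome | exposed) = 367/1320 = 0.27803
p₀ = P(outcome | unexposed) = 355/2487 = 0.14274
Under exogeneity and monotonicity, PN = (p₁ − p₀) / p₁.
PN = (0.27803 − 0.14274) / 0.27803 = 0.13529 / 0.27803 ≈ 0.4866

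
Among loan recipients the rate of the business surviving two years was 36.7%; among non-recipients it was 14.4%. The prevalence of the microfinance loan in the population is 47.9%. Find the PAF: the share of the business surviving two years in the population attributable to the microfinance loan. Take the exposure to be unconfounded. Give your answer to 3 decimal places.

p₁ = 0.367, p₀ = 0.144.
Overall risk P(Y=1) = π·p₁ + (1−π)·p₀ = 0.479×0.367 + 0.521×0.144 = 0.25082.
Under exogeneity, PAF = [P(Y=1) − p₀] / P(Y=1).
PAF = (0.25082 − 0.144) / 0.25082 ≈ 0.4259

PAF ≈ 0.426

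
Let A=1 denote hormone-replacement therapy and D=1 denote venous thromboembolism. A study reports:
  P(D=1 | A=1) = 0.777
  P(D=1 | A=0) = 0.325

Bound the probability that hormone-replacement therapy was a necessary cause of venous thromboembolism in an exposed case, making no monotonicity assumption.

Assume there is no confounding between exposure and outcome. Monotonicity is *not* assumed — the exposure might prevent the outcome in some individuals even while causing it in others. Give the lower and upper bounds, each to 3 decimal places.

0.582 ≤ PN ≤ 0.869

Let p₁ = 0.777, p₀ = 0.325.
Under exogeneity alone the bounds on PN are max{0,(p₁−p₀)/p₁} ≤ PN ≤ min{1,(1−p₀)/p₁}.
  lower = (p₁ − p₀)/p₁ = 0.452 / 0.777 ≈ 0.5817
  upper = min{1, (1 − p₀)/p₁} = 0.675 / 0.777 ≈ 0.8687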